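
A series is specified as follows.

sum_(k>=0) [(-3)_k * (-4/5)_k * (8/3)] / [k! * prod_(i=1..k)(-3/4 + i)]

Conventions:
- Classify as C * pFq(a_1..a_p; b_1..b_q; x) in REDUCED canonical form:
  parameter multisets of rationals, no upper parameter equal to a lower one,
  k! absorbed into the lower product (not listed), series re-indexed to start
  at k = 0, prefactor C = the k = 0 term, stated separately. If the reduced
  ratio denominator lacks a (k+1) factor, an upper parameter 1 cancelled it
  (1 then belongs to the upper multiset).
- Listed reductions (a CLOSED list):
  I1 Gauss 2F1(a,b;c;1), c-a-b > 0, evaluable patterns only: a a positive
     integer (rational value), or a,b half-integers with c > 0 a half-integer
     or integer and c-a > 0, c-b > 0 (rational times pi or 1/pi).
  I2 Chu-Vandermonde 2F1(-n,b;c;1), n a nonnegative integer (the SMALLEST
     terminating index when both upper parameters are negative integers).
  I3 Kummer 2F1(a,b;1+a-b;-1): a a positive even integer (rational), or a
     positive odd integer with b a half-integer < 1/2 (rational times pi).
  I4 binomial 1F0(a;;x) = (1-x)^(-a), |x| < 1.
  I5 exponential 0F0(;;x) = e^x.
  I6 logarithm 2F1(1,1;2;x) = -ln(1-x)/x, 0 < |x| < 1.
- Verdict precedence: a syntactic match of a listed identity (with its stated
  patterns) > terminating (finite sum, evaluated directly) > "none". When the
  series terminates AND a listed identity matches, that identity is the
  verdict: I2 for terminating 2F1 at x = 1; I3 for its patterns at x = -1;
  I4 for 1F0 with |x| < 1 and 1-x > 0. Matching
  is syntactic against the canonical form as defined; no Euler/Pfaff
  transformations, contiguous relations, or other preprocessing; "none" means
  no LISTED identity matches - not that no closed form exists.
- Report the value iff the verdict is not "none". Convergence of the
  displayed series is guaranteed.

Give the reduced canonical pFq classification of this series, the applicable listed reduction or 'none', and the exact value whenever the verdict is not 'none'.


The series (x = 1) is 2F1: upper {-3, -4/5}, lower {1/4}, prefactor 8/3. Verdict: Vandermonde's identity (I2) fires (terminating 2F1 at x = 1 with n = 3, b = -4/5, c = 1/4). Its exact value is 140056/5625.

The tell: with t_0 = 8/3, the lower running product (prefactor 8/3) is a rising factorial.
Consecutive-term ratio: r(k) = 1 * (k-3) (k-4/5) / [(k+1/4) (k+1)] - rational; roots negated = parameters, x = 1, C = 8/3.


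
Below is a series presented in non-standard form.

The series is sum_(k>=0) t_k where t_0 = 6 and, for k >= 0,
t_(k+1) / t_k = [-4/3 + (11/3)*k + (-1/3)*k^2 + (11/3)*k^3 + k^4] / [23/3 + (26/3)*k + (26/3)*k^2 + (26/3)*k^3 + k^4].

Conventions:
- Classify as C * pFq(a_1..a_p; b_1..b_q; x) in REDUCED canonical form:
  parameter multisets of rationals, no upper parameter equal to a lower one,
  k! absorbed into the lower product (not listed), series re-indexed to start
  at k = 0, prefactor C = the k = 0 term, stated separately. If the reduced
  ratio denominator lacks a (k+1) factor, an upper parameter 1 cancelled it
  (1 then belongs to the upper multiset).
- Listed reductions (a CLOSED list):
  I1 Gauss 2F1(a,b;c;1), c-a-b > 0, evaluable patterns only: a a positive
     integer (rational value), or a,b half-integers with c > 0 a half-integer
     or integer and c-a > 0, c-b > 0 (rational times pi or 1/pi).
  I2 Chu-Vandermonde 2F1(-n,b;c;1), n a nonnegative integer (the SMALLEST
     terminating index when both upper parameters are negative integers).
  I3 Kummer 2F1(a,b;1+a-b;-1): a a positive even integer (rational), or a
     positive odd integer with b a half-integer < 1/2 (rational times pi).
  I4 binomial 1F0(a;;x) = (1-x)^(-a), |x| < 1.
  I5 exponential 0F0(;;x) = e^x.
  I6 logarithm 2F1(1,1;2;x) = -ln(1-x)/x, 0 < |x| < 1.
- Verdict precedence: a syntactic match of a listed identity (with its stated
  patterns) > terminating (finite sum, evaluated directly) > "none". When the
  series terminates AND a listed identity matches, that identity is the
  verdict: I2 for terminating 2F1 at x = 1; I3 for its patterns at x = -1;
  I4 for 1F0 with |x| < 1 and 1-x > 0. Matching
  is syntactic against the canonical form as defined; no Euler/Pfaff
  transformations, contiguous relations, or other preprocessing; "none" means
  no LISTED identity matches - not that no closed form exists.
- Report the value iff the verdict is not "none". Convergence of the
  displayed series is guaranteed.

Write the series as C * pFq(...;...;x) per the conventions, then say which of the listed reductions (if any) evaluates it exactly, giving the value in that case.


x = 1 here; the reduced form reads 2F1, upper {-1/3, 4}, lower {23/3}, C = 6. Verdict (x = 1): Gauss's theorem (I1) applies (x = 1: the Gamma ratio telescopes since c-a-b = 4 > 0 and a = 4 in Z>0). Its exact value is 374/81.

First insight: x = 1 and the ratio is unreduced: k^2 + 1 divides both sides (prefactor 6).
Ratio: r(k) = 1 * (k-1/3) (k+4) / [(k+23/3) (k+1)] ; factor over Q: parameters, x = 1, and C = 6.


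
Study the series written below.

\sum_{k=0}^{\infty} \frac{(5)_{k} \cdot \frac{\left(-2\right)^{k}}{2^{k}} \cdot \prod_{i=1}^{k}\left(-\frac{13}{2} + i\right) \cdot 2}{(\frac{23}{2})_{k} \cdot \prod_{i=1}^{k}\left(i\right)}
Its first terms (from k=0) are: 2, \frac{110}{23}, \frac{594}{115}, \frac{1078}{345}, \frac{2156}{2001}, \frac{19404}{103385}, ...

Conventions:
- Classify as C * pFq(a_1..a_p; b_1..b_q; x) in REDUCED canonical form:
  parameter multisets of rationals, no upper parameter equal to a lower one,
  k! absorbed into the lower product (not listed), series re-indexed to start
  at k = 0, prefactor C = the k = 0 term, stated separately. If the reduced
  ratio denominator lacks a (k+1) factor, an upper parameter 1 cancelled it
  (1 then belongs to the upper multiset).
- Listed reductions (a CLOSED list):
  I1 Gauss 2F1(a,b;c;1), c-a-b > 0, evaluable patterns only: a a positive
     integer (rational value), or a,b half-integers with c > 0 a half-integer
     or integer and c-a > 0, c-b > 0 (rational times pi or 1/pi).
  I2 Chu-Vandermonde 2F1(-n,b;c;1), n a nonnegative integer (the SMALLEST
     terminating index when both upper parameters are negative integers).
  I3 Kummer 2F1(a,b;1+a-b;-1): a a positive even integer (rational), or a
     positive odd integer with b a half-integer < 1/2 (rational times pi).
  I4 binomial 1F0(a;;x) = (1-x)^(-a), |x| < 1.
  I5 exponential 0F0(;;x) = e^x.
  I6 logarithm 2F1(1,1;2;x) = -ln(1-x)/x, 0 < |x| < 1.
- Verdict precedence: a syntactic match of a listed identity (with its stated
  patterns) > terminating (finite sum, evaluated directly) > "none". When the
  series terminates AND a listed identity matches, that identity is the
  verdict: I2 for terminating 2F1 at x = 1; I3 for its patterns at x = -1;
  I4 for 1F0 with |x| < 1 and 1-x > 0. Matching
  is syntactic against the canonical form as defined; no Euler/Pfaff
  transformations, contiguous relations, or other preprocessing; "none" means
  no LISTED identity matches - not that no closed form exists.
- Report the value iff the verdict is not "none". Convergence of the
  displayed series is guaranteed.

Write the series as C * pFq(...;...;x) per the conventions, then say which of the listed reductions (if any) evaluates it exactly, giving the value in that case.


Prefactor 2, argument -1: 2F1 with upper {-\frac{11}{2}, 5} over lower {\frac{23}{2}}. Verdict: this is the Kummer evaluation I3 (x = -1; c = \frac{23}{2} equals 1+a-b for upper {-\frac{11}{2}, 5}: listed pattern). Sum: \frac{43648605}{8388608} \cdot \pi.

First insight: with t_0 = 2, the product of the first k integers (prefactor 2) is k!.
Adjacent-term ratio: r(k) = -1 * (k-\frac{11}{2}) (k+5) / [(k+\frac{23}{2}) (k+1)] - rational; roots negated = parameters, x = -1, C = 2.


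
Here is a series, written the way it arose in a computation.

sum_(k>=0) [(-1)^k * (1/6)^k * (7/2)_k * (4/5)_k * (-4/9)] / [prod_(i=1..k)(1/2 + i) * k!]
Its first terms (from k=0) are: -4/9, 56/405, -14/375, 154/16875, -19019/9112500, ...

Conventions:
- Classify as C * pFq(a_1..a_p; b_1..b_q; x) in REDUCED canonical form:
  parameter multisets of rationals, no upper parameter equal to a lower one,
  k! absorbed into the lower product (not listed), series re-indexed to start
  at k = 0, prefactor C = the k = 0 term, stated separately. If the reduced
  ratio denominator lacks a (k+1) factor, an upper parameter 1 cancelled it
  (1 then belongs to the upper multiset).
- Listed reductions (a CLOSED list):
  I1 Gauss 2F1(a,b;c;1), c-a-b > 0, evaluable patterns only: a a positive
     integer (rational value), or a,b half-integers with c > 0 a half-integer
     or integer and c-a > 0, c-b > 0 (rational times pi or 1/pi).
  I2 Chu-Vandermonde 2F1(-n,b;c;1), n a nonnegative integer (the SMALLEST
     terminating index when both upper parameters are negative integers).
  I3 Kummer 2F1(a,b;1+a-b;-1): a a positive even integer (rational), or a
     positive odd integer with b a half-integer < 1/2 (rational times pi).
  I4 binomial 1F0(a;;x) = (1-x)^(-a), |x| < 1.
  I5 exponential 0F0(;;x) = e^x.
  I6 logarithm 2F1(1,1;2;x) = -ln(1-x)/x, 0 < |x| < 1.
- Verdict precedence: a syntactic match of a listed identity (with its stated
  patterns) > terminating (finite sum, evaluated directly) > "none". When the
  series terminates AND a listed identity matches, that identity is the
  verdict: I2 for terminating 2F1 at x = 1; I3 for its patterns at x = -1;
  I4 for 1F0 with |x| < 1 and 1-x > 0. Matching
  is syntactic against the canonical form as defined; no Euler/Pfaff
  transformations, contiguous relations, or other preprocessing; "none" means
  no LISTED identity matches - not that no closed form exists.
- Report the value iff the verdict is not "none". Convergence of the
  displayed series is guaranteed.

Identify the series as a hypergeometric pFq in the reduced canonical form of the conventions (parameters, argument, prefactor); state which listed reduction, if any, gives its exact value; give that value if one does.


Reduced: x = -1/6, 2F1, upper = {4/5, 7/2}, lower = {3/2}, C = -4/9. Verdict: none (x = -1/6): each listed identity misses the multisets {4/5, 7/2} ; {3/2}.

Key step: t_0 being -4/9, the (-1)^k factor (C = -4/9, x = -1/6) folds into the argument's sign.
Term ratio: r(k) = (-1/6) * (k+4/5) (k+7/2) / [(k+3/2) (k+1)] ; factor over Q: parameters, x = (-1/6), and C = -4/9.


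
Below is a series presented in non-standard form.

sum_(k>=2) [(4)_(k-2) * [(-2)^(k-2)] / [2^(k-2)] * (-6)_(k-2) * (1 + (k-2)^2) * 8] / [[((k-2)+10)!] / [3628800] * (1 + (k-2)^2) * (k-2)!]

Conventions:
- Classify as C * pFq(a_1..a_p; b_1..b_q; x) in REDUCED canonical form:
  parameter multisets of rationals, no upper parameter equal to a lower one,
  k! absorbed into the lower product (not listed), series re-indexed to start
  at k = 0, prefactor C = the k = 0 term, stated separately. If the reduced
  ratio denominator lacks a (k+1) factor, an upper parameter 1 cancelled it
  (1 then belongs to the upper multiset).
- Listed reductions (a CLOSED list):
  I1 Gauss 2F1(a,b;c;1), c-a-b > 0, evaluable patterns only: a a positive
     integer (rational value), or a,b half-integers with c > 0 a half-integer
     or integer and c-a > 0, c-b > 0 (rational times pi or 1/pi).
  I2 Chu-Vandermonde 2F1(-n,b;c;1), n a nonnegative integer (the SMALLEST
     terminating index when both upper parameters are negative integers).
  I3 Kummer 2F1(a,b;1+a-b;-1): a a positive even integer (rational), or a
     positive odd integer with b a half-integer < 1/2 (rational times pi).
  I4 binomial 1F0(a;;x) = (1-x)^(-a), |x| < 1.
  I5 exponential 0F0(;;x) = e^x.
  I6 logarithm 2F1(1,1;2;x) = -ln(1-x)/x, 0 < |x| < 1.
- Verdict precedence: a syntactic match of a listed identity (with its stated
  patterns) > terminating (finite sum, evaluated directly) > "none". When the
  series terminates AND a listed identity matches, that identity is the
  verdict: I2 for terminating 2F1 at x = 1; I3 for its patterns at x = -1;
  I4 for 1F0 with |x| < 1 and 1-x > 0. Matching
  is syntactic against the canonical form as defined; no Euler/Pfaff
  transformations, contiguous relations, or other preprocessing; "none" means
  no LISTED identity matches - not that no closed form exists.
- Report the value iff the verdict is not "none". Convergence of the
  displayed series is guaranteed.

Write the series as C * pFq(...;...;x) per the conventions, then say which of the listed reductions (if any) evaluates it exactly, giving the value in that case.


The series (x = -1) is 2F1: upper {-6, 4}, lower {11}, prefactor 8. Verdict at x = -1: Kummer (I3) matches (x = -1; c = 11 equals 1+a-b for upper {-6, 4}: listed pattern). Its exact value is 60.

First insight: from the first term 8: the denominator's factorial ratio (C = 8, x = -1) is a lower Pochhammer.
Ratio: r(k) = (-1) * (k-6) (k+4) / [(k+11) (k+1)] - rational in k, leading ratio (-1); with t_0 = 8, classification follows.


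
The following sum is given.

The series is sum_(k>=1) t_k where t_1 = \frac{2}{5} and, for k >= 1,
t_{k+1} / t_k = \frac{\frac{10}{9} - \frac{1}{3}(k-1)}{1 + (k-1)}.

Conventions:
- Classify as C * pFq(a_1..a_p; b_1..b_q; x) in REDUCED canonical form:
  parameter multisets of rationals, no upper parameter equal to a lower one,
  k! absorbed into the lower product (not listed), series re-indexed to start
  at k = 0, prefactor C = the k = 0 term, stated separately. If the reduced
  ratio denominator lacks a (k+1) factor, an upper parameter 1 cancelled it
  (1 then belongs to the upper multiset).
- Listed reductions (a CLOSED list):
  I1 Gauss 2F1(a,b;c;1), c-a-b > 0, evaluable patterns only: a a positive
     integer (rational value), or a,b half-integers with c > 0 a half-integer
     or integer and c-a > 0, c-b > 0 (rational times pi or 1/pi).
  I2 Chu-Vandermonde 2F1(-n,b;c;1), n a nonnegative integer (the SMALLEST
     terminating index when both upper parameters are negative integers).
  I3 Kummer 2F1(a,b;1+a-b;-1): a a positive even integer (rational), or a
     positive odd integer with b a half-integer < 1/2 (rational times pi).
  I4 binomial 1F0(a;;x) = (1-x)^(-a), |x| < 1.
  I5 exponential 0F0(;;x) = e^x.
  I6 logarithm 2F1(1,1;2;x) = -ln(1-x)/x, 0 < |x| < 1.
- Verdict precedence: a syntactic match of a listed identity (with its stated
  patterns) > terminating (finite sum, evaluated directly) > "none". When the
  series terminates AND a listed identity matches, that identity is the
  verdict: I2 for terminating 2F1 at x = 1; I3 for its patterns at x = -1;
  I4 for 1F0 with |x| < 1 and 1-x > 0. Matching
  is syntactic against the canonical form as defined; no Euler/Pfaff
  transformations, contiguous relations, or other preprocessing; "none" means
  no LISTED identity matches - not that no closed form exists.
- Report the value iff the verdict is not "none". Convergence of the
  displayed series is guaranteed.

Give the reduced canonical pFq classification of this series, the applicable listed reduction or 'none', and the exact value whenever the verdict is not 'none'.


At argument -\frac{1}{3}: a 1F0 with upper {-\frac{10}{3}}, lower {-}, scaled by C = \frac{2}{5}. Verdict: the binomial series (I4) fires (the 1F0 binomial series: exponent 10/3, x = -\frac{1}{3}). Hence: \frac{2}{5} \cdot \left(\frac{4}{3}\right)^{\frac{10}{3}}.

Key step: x = -\frac{1}{3} and roots of the ratio polynomials (prefactor 2/5) are the negated parameters.
Consecutive-term ratio: r(k) = -\frac{1}{3} * (k-\frac{10}{3}) / [(k+1)] - poly over poly, x = -\frac{1}{3} from leading terms; C = \frac{2}{5} at k = 0.


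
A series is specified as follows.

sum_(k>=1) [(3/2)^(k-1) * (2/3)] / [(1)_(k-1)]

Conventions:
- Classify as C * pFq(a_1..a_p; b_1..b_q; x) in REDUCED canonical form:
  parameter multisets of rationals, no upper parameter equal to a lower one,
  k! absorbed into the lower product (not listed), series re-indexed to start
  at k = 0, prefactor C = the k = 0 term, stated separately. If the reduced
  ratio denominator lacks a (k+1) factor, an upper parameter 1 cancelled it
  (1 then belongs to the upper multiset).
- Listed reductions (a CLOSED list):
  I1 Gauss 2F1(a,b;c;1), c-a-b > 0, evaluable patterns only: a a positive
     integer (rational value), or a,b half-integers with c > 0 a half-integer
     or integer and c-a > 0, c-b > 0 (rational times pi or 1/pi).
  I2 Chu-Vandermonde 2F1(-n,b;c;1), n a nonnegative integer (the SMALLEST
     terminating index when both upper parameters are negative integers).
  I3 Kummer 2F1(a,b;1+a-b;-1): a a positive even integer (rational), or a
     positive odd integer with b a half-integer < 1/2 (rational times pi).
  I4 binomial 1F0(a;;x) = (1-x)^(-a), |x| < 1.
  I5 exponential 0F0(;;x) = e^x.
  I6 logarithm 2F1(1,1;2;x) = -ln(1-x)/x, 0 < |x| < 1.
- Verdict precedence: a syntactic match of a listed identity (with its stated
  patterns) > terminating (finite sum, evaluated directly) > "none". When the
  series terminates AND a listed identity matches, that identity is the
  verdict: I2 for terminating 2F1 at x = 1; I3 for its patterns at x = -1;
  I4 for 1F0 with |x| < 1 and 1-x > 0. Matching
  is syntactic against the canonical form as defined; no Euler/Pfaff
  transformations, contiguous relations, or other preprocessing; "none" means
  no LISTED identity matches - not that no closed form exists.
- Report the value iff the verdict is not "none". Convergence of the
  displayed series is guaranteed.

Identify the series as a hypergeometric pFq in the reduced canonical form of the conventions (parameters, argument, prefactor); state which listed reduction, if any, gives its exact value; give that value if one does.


Key step: t_0 being 2/3, (1)_k (prefactor 2/3) is k! itself.
Term ratio: r(k) = (3/2) * 1 / [(k+1)] ; factor over Q: parameters, x = (3/2), and C = 2/3.

Classification (C = 2/3): 0F0 with upper {-}, lower {-}, argument x = 3/2. Verdict (x = 3/2): the I5 exponential reduction applies (the 0F0 exponential series at x = 3/2). Hence: (2/3) * e^(3/2).


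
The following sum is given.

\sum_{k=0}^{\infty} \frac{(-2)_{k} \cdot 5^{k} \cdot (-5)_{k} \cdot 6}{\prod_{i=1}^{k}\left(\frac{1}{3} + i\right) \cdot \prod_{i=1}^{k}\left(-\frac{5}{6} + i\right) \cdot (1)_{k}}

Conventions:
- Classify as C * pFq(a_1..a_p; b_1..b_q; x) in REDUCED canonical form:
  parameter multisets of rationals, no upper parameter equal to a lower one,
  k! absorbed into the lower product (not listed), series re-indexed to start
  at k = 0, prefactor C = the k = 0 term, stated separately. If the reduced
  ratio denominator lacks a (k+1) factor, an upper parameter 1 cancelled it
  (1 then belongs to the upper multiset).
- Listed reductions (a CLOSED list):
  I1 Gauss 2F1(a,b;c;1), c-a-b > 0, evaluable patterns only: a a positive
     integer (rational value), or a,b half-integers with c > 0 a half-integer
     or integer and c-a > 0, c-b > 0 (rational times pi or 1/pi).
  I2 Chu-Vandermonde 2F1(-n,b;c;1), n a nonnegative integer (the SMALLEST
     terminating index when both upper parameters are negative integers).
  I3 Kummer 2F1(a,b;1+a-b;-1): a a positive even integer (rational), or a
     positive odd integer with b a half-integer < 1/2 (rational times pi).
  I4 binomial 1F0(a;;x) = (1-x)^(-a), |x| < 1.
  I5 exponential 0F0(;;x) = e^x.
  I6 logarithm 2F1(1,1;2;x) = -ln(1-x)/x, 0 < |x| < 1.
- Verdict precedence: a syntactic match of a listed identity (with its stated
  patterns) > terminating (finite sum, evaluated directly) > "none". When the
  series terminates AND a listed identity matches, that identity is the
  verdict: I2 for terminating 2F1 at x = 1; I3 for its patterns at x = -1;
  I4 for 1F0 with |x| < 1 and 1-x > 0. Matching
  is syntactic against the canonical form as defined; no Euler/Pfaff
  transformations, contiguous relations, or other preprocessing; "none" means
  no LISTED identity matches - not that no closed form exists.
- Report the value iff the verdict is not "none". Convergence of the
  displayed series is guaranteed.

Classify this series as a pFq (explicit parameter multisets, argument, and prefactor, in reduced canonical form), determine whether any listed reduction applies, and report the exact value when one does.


First insight: from the first term 6: the lower running product (C = 6, x = 5) is a rising factorial.
Consecutive-term ratio: r(k) = 5 * (k-5) (k-2) / [(k+\frac{1}{6}) (k+\frac{4}{3}) (k+1)] - rational in k. x = 5; t_0 = 6; negate the roots.

Classification (C = 6): 2F2 with upper {-5, -2}, lower {\frac{1}{6}, \frac{4}{3}}, argument x = 5. Verdict: terminating - the sum ends at index 2 because -2 is a negative integer; exact evaluation follows. Value: \frac{309444}{49}.


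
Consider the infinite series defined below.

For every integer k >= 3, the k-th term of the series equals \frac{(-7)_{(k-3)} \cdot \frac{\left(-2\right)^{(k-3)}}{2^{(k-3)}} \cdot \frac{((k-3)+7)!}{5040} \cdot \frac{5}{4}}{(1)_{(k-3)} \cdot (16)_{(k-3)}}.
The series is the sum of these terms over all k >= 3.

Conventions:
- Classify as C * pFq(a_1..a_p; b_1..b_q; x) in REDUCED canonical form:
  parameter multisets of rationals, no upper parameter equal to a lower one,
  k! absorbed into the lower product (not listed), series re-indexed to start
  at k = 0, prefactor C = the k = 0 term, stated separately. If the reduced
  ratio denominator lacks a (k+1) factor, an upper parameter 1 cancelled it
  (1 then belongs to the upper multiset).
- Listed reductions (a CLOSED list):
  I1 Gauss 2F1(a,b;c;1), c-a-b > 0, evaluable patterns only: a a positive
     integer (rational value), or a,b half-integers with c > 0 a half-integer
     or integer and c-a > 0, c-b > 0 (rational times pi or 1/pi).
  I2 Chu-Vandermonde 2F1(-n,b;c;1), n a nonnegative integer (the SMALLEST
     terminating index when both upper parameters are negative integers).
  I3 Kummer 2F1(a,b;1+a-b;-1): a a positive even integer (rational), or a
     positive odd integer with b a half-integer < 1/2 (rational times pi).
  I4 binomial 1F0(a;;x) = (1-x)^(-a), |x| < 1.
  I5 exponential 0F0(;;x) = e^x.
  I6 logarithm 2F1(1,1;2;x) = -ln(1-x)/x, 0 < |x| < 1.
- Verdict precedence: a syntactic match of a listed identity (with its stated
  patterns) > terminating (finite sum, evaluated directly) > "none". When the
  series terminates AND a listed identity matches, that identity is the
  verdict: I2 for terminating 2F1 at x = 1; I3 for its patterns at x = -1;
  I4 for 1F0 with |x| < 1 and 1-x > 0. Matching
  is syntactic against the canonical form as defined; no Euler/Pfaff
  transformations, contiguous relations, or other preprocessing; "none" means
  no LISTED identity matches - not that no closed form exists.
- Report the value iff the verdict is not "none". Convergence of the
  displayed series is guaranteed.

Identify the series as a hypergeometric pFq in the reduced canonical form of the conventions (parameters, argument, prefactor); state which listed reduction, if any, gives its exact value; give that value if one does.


Key observation: t_0 = \frac{5}{4} here, and (1)_k (C = 5/4) is k! itself.
Step ratio: r(k) = -1 * (k-7) (k+8) / [(k+16) (k+1)] ; factor over Q: parameters, x = -1, and C = \frac{5}{4}.

Canonical form: C = \frac{5}{4} times 2F1 with upper {-7, 8}, lower {16}, x = -1. Verdict (x = -1): the Kummer evaluation I3 applies (x = -1; c = 16 equals 1+a-b for upper {-7, 8}: listed pattern). Hence: \frac{195}{8}.


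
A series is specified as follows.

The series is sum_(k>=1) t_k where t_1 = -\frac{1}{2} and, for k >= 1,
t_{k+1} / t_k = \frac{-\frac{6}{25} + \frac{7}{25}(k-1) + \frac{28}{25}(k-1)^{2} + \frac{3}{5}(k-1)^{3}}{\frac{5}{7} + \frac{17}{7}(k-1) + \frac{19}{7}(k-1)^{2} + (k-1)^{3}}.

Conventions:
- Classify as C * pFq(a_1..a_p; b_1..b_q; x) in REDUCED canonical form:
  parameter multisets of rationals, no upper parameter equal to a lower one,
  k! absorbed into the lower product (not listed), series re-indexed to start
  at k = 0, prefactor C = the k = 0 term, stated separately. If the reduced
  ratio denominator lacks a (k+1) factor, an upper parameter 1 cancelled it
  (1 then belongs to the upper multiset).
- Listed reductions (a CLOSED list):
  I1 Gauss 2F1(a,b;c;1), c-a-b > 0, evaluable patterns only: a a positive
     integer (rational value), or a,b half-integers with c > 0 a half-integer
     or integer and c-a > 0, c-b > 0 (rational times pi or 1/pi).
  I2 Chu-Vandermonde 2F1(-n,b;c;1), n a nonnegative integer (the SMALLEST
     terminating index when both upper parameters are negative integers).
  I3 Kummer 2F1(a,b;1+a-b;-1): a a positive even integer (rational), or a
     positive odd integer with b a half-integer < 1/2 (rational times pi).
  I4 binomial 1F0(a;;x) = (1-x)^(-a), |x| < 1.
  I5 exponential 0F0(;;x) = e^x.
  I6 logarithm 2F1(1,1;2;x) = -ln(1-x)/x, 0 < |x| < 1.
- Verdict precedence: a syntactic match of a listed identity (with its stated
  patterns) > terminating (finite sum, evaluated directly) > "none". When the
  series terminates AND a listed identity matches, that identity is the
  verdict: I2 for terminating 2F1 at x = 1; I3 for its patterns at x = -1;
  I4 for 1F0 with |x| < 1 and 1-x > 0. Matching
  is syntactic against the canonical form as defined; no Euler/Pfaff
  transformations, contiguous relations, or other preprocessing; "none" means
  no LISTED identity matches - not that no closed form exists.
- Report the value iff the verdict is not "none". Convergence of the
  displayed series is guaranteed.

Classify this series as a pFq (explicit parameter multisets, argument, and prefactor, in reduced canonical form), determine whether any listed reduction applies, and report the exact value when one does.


Prefactor -\frac{1}{2}, argument \frac{3}{5}: 2F1 with upper {-\frac{1}{3}, \frac{6}{5}} over lower {\frac{5}{7}}. Verdict: none - at argument \frac{3}{5} the multisets {-\frac{1}{3}, \frac{6}{5}} ; {\frac{5}{7}} match no listed identity.

Structural cue: t_0 = -\frac{1}{2} here, and the parameter 1 appears in both the upper and lower lists and cancels.
Consecutive-term ratio: r(k) = \frac{3}{5} * (k-\frac{1}{3}) (k+\frac{6}{5}) / [(k+\frac{5}{7}) (k+1)] - rational in k, leading ratio \frac{3}{5}; with t_0 = -\frac{1}{2}, classification follows.


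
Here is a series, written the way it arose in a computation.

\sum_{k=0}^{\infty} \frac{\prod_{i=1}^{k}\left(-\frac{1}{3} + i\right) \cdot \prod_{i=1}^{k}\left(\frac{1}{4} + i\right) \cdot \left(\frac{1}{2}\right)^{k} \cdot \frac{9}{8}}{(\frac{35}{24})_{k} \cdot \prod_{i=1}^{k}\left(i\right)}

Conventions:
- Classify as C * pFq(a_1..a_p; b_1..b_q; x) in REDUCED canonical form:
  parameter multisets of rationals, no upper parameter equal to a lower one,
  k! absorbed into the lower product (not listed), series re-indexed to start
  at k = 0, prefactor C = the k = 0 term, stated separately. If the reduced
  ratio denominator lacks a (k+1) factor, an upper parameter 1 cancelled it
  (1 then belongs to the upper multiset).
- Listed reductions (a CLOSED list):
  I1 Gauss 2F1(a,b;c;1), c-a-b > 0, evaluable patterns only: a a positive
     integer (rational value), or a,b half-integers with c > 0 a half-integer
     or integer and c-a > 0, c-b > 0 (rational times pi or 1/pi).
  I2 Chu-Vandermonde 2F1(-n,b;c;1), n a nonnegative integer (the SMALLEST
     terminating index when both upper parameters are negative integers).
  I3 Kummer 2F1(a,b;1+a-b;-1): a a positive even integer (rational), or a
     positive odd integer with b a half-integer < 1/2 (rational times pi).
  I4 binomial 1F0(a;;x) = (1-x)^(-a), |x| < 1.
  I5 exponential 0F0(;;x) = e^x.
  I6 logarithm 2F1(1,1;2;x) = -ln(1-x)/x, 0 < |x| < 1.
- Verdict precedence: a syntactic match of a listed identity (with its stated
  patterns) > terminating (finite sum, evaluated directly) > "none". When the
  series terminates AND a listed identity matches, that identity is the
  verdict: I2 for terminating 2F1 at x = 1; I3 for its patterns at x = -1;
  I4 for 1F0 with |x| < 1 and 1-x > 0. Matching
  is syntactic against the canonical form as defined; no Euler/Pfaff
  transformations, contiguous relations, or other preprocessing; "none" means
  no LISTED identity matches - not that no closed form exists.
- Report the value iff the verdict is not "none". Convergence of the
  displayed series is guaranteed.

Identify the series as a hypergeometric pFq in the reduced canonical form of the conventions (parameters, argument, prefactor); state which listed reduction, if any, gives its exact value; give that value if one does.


This is \frac{9}{8} * 2F1(\frac{2}{3}, \frac{5}{4}; \frac{35}{24}; \frac{1}{2}) in reduced canonical form. Verdict: none - at argument \frac{1}{2} the multisets {\frac{2}{3}, \frac{5}{4}} ; {\frac{35}{24}} match no listed identity.

Structural cue: t_0 = \frac{9}{8} here, and the product of the first k integers (prefactor 9/8) is k!.
Term ratio: r(k) = \frac{1}{2} * (k+\frac{2}{3}) (k+\frac{5}{4}) / [(k+\frac{35}{24}) (k+1)] ; factor over Q: parameters, x = \frac{1}{2}, and C = \frac{9}{8}.


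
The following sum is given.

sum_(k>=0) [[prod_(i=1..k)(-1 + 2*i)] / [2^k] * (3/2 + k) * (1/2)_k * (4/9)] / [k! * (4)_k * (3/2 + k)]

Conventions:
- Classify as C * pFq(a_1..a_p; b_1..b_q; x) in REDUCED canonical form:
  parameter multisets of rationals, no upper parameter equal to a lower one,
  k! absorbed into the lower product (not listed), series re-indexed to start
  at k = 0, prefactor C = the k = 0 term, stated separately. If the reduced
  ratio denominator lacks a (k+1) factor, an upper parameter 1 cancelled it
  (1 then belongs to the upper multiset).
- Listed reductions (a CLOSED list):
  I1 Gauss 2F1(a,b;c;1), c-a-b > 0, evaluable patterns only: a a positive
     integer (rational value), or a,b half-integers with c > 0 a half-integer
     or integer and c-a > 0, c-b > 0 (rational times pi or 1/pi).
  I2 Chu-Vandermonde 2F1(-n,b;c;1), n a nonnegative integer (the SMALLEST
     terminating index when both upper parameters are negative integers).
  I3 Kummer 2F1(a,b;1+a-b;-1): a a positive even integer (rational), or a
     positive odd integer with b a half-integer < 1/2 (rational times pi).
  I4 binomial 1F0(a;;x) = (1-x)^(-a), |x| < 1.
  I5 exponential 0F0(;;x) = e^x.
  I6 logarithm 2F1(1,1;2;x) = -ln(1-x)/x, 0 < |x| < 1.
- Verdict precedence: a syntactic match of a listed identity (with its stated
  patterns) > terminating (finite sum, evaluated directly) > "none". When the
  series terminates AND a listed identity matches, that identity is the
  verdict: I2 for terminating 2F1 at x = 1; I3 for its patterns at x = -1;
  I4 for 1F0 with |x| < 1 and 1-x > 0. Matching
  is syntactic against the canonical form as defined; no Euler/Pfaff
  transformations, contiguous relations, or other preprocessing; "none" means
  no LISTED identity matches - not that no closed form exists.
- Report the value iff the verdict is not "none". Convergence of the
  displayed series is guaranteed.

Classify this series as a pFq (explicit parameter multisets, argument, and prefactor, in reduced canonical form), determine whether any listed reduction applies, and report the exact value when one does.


Prefactor 4/9, argument 1: 2F1 with upper {1/2, 1/2} over lower {4}. Verdict: the half-integer Gauss pattern (I1) fires (x = 1; upper {1/2, 1/2} half-integers, c = 4 in the evaluable pattern). Its exact value is (1024/675) / pi.

Key observation: t_0 = 4/9 here, and striking the common factor k + 3/2 reduces the term (prefactor 4/9).
Consecutive-term ratio: r(k) = 1 * (k+1/2) (k+1/2) / [(k+4) (k+1)] - rational in k, leading ratio 1; with t_0 = 4/9, classification follows.


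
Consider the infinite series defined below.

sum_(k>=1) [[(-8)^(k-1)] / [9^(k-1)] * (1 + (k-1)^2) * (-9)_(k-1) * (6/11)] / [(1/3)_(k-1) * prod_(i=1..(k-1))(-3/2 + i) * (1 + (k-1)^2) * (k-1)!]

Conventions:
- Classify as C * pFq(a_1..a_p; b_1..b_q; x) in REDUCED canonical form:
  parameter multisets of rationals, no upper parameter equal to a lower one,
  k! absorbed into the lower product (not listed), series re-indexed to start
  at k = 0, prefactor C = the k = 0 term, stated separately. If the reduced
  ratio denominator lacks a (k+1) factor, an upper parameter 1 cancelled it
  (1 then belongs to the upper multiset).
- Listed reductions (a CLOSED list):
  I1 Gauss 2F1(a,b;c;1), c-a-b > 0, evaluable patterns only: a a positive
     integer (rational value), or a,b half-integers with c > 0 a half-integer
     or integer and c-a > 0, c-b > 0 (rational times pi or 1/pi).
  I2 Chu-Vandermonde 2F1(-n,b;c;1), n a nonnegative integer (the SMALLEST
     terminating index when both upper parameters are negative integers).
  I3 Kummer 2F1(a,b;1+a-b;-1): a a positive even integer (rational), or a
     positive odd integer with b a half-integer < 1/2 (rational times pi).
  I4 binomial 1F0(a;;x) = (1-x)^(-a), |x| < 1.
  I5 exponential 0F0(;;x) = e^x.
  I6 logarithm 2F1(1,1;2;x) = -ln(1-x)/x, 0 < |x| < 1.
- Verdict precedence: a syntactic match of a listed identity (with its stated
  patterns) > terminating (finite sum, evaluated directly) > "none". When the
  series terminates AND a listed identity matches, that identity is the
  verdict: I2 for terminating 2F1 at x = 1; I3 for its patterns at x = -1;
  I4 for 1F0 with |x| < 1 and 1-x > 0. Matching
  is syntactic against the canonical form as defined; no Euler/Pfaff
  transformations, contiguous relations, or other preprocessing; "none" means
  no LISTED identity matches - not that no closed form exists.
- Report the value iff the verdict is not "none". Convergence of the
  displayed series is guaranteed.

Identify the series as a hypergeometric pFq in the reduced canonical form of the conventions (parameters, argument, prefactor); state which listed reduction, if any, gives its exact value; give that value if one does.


Prefactor 6/11, argument -8/9: 1F2 with upper {-9} over lower {-1/2, 1/3}. Verdict: terminating - no listed pattern fits, but -9 in the upper list cuts the series at k = 9; direct evaluation. Exact value: -91140658043730318662/347791945028653125.

Structural cue: x = (-8/9) and the factor k^2 + 1 cancels (top and bottom), leaving C = 6/11, x = -8/9.
Step ratio: r(k) = (-8/9) * (k-9) / [(k-1/2) (k+1/3) (k+1)] - rational in k, leading ratio (-8/9); with t_0 = 6/11, classification follows.


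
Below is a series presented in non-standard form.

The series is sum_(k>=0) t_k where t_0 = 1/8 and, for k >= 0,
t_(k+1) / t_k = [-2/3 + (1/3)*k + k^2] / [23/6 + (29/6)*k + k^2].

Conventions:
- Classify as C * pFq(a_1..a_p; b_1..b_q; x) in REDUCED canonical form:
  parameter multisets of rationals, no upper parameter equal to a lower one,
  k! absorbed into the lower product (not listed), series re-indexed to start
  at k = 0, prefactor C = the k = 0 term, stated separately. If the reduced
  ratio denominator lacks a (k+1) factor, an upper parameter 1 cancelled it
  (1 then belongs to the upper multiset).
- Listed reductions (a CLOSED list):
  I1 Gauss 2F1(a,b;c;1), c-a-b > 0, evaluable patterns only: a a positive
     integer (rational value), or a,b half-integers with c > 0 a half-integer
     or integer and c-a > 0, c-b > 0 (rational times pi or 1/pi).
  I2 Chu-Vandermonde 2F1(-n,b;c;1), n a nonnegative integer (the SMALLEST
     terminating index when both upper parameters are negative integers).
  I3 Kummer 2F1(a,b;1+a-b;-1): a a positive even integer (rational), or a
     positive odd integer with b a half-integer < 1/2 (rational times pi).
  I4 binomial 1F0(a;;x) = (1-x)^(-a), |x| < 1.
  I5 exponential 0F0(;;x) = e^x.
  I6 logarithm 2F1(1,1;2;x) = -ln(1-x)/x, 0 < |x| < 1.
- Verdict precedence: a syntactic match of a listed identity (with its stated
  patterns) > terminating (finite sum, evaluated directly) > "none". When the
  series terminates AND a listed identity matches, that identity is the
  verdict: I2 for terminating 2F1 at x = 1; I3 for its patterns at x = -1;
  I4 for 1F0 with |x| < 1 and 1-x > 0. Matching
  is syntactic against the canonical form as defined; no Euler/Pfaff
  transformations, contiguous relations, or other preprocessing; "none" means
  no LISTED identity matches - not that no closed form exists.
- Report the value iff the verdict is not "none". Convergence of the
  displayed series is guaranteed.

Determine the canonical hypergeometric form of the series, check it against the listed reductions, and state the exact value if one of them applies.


Reduced: x = 1, 2F1, upper = {-2/3, 1}, lower = {23/6}, C = 1/8. Verdict (x = 1): Gauss (I1, integer-parameter pattern) applies (x = 1: the Gamma ratio telescopes since c-a-b = 7/2 > 0 and a = 1 in Z>0). Exact value: 17/168.

Key step: x = 1 and roots of the ratio polynomials (prefactor 1/8) are the negated parameters.
Step ratio: r(k) = 1 * (k-2/3) (k+1) / [(k+23/6) (k+1)] - rational in k. x = 1; t_0 = 1/8; negate the roots.


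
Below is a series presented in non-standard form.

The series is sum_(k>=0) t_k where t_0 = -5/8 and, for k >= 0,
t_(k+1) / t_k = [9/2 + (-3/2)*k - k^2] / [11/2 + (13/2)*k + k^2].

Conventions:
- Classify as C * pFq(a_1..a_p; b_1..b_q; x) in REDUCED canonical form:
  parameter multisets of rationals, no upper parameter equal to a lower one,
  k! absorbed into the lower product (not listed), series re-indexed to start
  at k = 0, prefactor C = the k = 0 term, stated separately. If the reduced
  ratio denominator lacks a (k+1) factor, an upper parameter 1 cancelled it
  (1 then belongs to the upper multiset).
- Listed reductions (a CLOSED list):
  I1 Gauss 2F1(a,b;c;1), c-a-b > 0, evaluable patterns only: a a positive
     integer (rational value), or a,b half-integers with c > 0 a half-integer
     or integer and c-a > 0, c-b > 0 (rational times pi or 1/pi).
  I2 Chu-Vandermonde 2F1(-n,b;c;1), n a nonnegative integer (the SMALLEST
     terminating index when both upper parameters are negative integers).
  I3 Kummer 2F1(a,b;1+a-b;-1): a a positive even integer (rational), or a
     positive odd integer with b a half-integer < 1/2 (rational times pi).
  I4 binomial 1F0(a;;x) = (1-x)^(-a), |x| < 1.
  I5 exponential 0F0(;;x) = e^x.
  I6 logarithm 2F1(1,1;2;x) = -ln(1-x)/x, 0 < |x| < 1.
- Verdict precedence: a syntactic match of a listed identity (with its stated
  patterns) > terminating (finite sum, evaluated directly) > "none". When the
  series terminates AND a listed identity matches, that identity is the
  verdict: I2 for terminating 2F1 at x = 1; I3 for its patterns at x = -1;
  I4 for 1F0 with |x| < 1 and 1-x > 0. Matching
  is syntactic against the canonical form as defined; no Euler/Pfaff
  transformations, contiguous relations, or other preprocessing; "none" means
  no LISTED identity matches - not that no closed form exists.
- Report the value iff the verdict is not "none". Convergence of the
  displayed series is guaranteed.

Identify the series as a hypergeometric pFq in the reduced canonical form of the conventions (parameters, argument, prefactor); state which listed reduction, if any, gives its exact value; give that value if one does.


Prefactor -5/8, argument -1: 2F1 with upper {-3/2, 3} over lower {11/2}. Verdict: this is the Kummer evaluation I3 (x = -1; c = 11/2 equals 1+a-b for upper {-3/2, 3}: listed pattern). Value: (-1575/4096) * pi.

Key observation: with t_0 = -5/8, roots of the ratio polynomials (C = -5/8) are the negated parameters.
Adjacent-term ratio: r(k) = (-1) * (k-3/2) (k+3) / [(k+11/2) (k+1)] - rational in k, leading ratio (-1); with t_0 = -5/8, classification follows.


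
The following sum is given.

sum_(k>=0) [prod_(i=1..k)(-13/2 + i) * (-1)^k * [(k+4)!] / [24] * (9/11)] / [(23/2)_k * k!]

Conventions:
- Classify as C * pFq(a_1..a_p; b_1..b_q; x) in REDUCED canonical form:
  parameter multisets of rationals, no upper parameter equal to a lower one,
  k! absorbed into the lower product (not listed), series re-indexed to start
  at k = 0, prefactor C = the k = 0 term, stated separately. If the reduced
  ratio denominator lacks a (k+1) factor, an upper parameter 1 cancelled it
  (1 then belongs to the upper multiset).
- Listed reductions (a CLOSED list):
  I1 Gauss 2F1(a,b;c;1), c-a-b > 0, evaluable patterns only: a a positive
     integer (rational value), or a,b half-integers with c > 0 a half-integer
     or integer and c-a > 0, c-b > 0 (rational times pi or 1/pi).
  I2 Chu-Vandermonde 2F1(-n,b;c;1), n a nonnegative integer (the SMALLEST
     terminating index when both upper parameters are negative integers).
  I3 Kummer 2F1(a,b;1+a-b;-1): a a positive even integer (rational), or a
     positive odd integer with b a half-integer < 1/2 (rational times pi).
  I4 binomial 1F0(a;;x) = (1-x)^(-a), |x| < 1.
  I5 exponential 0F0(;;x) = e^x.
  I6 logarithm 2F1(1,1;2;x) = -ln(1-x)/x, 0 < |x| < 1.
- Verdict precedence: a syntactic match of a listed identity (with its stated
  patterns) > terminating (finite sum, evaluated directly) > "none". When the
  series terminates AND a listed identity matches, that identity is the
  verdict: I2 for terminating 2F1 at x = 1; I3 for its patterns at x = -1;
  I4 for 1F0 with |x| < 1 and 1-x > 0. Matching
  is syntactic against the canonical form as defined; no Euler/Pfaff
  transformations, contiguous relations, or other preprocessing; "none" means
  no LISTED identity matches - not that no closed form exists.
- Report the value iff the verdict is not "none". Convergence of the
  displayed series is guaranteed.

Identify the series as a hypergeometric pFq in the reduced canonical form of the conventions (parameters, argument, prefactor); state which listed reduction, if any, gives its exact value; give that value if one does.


Classification (C = 9/11): 2F1 with upper {-11/2, 5}, lower {23/2}, argument x = -1. Verdict: Kummer's theorem (I3) matches (x = -1; c = 23/2 equals 1+a-b for upper {-11/2, 5}: listed pattern). Hence: (35712495/16777216) * pi.

Key observation: t_0 being 9/11, the factorial ratio (prefactor 9/11) (k+a-1)!/(a-1)! is a rising factorial (a)_k.
Step ratio: r(k) = (-1) * (k-11/2) (k+5) / [(k+23/2) (k+1)] - rational; roots negated = parameters, x = (-1), C = 9/11.
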